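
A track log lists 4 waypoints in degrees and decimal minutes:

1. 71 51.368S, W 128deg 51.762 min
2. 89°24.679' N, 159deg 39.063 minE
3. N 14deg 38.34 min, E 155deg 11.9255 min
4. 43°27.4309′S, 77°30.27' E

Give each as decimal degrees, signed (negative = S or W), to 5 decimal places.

Point 1:
  Latitude: 71 + 51.368/60 = 71.856133
  S ⇒ negate
  Longitude: 51.762′ = 0.862700°; total 128.862700
  W ⇒ negate
Point 2:
  Lat: 89 + 24.679/60 = 89.411317
  N → positive
  λ: 159 + 39.063/60 = 159.651050
  E ⇒ keep positive
Point 3:
  φ: 38.34′ = 0.639000°; total 14.639000
  N ⇒ keep positive
  λ: 11.9255′ = 0.198758°; total 155.198758
  E → positive
Point 4:
  φ: 27.4309′ = 0.457182°; total 43.457182
  hemisphere S, so the sign is −
  Longitude: 30.27′ = 0.504500°; total 77.504500
  E ⇒ keep positive

1. -71.85613, -128.86270
2. 89.41132, 159.65105
3. 14.63900, 155.19876
4. -43.45718, 77.50450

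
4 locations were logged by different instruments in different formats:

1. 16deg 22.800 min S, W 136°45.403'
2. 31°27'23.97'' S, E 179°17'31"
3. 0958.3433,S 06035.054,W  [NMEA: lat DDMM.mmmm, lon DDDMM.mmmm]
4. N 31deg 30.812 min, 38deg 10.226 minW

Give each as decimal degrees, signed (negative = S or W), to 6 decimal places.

1. -16.380000, -136.756717
2. -31.456658, 179.291944
3. -9.972388, -60.584233
4. 31.513533, -38.170433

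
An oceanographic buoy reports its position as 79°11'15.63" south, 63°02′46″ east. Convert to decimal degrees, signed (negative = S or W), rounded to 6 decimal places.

Latitude: 79 + 11/60 + 15.63/3600 = 79.1876750
S → negative
λ: 63 + 2/60 + 46/3600 = 63.0461111
E → positive

-79.187675, 63.046111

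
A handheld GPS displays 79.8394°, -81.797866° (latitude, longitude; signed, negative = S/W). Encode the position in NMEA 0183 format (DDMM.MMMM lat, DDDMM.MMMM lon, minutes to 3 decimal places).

7950.364,N / 08147.872,W

Lat: 79° + 0.839400 × 60 = 79° 50.36400′
Longitude is negative → W; |value| = 81.797866
Lon: minutes = (81.797866 − 81) × 60 = 47.87196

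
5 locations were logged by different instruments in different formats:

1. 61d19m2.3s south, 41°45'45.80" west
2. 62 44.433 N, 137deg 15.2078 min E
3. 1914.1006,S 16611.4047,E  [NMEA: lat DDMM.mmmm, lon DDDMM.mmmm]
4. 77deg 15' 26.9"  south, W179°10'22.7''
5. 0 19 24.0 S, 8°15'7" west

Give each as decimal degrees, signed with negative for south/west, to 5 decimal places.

1. -61.31731, -41.76272
2. 62.74055, 137.25346
3. -19.23501, 166.19008
4. -77.25747, -179.17297
5. -0.32333, -8.25194

Point 1:
  Lat: 61 + 19/60 + 2.3/3600 = 61.317306
  hemisphere S, so the sign is −
  Longitude: 45′ + 45.8″ = 45.76333′; 41 + 45.76333/60 = 41.762722
  hemisphere W, so the sign is −
Point 2:
  Lat: 62 + 44.433/60 = 62.740550
  N → positive
  Lon: 15.2078′ = 0.253463°; total 137.253463
  E → positive
Point 3:
  Latitude: degrees = first 2 digits = 19, minutes = 14.1006; 19 + 14.1006/60 = 19.235010
  hemisphere S, so the sign is −
  Lon: degrees = first 3 digits = 166, minutes = 11.4047; 166 + 11.4047/60 = 166.190078
  E → positive
Point 4:
  φ: 77 + 15/60 + 26.9/3600 = 77.257472
  hemisphere S, so the sign is −
  λ: 10′ + 22.7″ = 10.37833′; 179 + 10.37833/60 = 179.172972
  hemisphere W, so the sign is −
Point 5:
  φ: 19′ + 24″ = 19.40000′; 0 + 19.40000/60 = 0.323333
  hemisphere S, so the sign is −
  Lon: 15′ + 7″ = 15.11667′; 8 + 15.11667/60 = 8.251944
  hemisphere W, so the sign is −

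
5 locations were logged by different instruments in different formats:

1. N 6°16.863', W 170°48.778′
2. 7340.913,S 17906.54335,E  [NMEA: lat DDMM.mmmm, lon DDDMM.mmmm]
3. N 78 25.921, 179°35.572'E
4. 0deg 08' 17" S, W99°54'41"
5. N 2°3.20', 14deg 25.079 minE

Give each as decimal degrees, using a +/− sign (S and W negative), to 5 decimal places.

Point 1:
  Latitude: 6 + 16.863/60 = 6.281050
  N → positive
  λ: 48.778′ = 0.812967°; total 170.812967
  W ⇒ negate
Point 2:
  φ: split at 2 digits → 73° and 40.913′; 73 + 40.913/60 = 73.681883
  S → negative
  λ: split at 3 digits → 179° and 6.54335′; 179 + 6.54335/60 = 179.109056
  E → positive
Point 3:
  φ: 78 + 25.921/60 = 78.432017
  N → positive
  Longitude: 179 + 35.572/60 = 179.592867
  E ⇒ keep positive
Point 4:
  Latitude: 0 + 8/60 + 17/3600 = 0.138056
  S → negative
  λ: 99 + 54/60 + 41/3600 = 99.911389
  W ⇒ negate
Point 5:
  φ: 2 + 3.2/60 = 2.053333
  N → positive
  Lon: 25.079′ = 0.417983°; total 14.417983
  E ⇒ keep positive

1. 6.28105, -170.81297
2. -73.68188, 179.10906
3. 78.43202, 179.59287
4. -0.13806, -99.91139
5. 2.05333, 14.41798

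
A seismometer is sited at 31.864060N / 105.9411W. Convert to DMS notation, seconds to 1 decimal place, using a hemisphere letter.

31°51′50.6″ N, 105°56′28.0″ W

Latitude: 0.864060° → 51.84360′; 0.84360 × 60 = 50.616″
Longitude: whole degrees 105; 56.46600′ → 56′ and 27.960″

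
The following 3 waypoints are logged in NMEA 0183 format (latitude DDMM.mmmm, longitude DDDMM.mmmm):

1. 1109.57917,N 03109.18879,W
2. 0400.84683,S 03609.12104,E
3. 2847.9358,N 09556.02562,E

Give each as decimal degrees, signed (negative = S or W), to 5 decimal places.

1. 11.15965, -31.15315
2. -4.01411, 36.15202
3. 28.79893, 95.93376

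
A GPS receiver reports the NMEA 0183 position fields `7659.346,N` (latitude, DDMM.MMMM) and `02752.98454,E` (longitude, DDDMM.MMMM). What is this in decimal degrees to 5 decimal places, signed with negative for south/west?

76.98910, 27.88308

φ: split at 2 digits → 76° and 59.346′; 76 + 59.346/60 = 76.989100
N → positive
Lon: split at 3 digits → 027° and 52.98454′; 27 + 52.98454/60 = 27.883076
E → positive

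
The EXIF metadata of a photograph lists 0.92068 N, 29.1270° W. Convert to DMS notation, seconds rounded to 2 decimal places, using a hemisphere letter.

Lat: 0.920680° → 55.24080′; 0.24080 × 60 = 14.4480″
Lon: 0.127000 × 60 = 7.62000′ → 7′, remainder × 60 = 37.2000″

0°55′14.45″ N, 29°07′37.20″ W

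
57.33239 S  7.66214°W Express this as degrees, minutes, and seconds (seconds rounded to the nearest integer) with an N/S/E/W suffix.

Lat: 0.332390° → 19.94340′; 0.94340 × 60 = 56.60″
λ: 0.662140 × 60 = 39.72840′ → 39′, remainder × 60 = 43.70″

57°19′57″ S, 7°39′44″ W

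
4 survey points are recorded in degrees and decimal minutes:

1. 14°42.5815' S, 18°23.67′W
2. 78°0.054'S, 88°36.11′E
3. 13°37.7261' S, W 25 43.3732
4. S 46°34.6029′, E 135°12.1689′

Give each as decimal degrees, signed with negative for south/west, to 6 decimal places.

Point 1:
  Lat: 42.5815′ = 0.709692°; total 14.7096917
  hemisphere S, so the sign is −
  Lon: 18 + 23.67/60 = 18.3945000
  hemisphere W, so the sign is −
Point 2:
  Latitude: 0.054′ = 0.000900°; total 78.0009000
  hemisphere S, so the sign is −
  Lon: 88 + 36.11/60 = 88.6018333
  E ⇒ keep positive
Point 3:
  Lat: 37.7261′ = 0.628768°; total 13.6287683
  S → negative
  Longitude: 25 + 43.3732/60 = 25.7228867
  W → negative
Point 4:
  Lat: 34.6029′ = 0.576715°; total 46.5767150
  S ⇒ negate
  Lon: 135 + 12.1689/60 = 135.2028150
  E ⇒ keep positive

1. -14.709692, -18.394500
2. -78.000900, 88.601833
3. -13.628768, -25.722887
4. -46.576715, 135.202815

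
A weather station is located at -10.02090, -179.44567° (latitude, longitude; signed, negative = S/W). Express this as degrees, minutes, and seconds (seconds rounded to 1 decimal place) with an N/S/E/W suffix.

10°01′15.2″ S, 179°26′44.4″ W

Latitude is negative → S; |value| = 10.020900
Lat: 0.020900 × 60 = 1.25400′ → 1′, remainder × 60 = 15.240″
Longitude is negative → W; |value| = 179.445670
Longitude: whole degrees 179; 26.74020′ → 26′ and 44.412″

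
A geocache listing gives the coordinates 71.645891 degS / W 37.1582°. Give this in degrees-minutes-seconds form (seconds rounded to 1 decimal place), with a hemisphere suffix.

φ: 0.645891 × 60 = 38.75346′ → 38′, remainder × 60 = 45.208″
Lon: 0.158200 × 60 = 9.49200′ → 9′, remainder × 60 = 29.520″

71°38′45.2″ S, 37°09′29.5″ W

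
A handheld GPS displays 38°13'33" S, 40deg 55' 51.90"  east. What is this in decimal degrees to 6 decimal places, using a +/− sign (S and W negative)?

-38.225833, 40.931083

φ: 13′ + 33″ = 13.55000′; 38 + 13.55000/60 = 38.2258333
S ⇒ negate
λ: 40° + 55/60 + 51.9/3600 = 40 + 0.916667 + 0.014417 = 40.9310833
E → positive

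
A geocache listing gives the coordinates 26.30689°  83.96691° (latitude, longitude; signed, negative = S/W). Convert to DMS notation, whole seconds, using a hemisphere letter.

26°18′25″ N, 83°58′1″ E

φ: 0.306890 × 60 = 18.41340′ → 18′, remainder × 60 = 24.80″
Longitude: whole degrees 83; 58.01460′ → 58′ and 0.88″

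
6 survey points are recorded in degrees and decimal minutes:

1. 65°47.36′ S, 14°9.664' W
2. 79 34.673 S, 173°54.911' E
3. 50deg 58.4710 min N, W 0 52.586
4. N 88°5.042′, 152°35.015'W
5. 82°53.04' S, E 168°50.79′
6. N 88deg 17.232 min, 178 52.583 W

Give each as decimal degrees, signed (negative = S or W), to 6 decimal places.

Point 1:
  Latitude: 47.36′ = 0.789333°; total 65.7893333
  S ⇒ negate
  λ: 9.664′ = 0.161067°; total 14.1610667
  W → negative
Point 2:
  φ: 79 + 34.673/60 = 79.5778833
  hemisphere S, so the sign is −
  Longitude: 54.911′ = 0.915183°; total 173.9151833
  E → positive
Point 3:
  Latitude: 50 + 58.471/60 = 50.9745167
  N ⇒ keep positive
  λ: 52.586′ = 0.876433°; total 0.8764333
  W → negative
Point 4:
  Lat: 5.042′ = 0.084033°; total 88.0840333
  N → positive
  Lon: 152 + 35.015/60 = 152.5835833
  W → negative
Point 5:
  φ: 82 + 53.04/60 = 82.8840000
  S → negative
  Longitude: 168 + 50.79/60 = 168.8465000
  E ⇒ keep positive
Point 6:
  Lat: 17.232′ = 0.287200°; total 88.2872000
  N → positive
  Lon: 52.583′ = 0.876383°; total 178.8763833
  hemisphere W, so the sign is −

1. -65.789333, -14.161067
2. -79.577883, 173.915183
3. 50.974517, -0.876433
4. 88.084033, -152.583583
5. -82.884000, 168.846500
6. 88.287200, -178.876383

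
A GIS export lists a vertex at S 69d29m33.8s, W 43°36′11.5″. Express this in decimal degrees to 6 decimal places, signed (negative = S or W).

Lat: 29′ + 33.8″ = 29.56333′; 69 + 29.56333/60 = 69.4927222
hemisphere S, so the sign is −
Longitude: 43° + 36/60 + 11.5/3600 = 43 + 0.600000 + 0.003194 = 43.6031944
hemisphere W, so the sign is −

-69.492722, -43.603194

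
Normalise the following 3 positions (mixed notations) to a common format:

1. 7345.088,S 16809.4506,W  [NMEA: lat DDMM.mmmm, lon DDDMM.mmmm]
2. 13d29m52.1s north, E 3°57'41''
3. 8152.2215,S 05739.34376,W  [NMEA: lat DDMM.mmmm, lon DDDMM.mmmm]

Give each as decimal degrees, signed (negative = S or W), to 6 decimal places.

Point 1:
  φ: split at 2 digits → 73° and 45.088′; 73 + 45.088/60 = 73.7514667
  S ⇒ negate
  Lon: split at 3 digits → 168° and 9.4506′; 168 + 9.4506/60 = 168.1575100
  W ⇒ negate
Point 2:
  Latitude: 13 + 29/60 + 52.1/3600 = 13.4978056
  N → positive
  λ: 3° + 57/60 + 41/3600 = 3 + 0.950000 + 0.011389 = 3.9613889
  E → positive
Point 3:
  Lat: split at 2 digits → 81° and 52.2215′; 81 + 52.2215/60 = 81.8703583
  S → negative
  Longitude: split at 3 digits → 057° and 39.34376′; 57 + 39.34376/60 = 57.6557293
  hemisphere W, so the sign is −

1. -73.751467, -168.157510
2. 13.497806, 3.961389
3. -81.870358, -57.655729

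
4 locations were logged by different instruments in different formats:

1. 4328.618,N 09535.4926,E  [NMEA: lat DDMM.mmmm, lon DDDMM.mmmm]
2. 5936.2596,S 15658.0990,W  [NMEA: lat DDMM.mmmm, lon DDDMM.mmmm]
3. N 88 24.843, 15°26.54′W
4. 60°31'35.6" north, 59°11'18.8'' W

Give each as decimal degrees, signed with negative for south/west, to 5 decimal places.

1. 43.47697, 95.59154
2. -59.60433, -156.96832
3. 88.41405, -15.44233
4. 60.52656, -59.18856

Point 1:
  Latitude: degrees = first 2 digits = 43, minutes = 28.618; 43 + 28.618/60 = 43.476967
  N → positive
  Lon: split at 3 digits → 095° and 35.4926′; 95 + 35.4926/60 = 95.591543
  E → positive
Point 2:
  Latitude: split at 2 digits → 59° and 36.2596′; 59 + 36.2596/60 = 59.604327
  S ⇒ negate
  Lon: degrees = first 3 digits = 156, minutes = 58.099; 156 + 58.099/60 = 156.968317
  hemisphere W, so the sign is −
Point 3:
  Lat: 88 + 24.843/60 = 88.414050
  N ⇒ keep positive
  λ: 26.54′ = 0.442333°; total 15.442333
  W ⇒ negate
Point 4:
  φ: 31′ + 35.6″ = 31.59333′; 60 + 31.59333/60 = 60.526556
  N ⇒ keep positive
  Longitude: 59° + 11/60 + 18.8/3600 = 59 + 0.183333 + 0.005222 = 59.188556
  W → negative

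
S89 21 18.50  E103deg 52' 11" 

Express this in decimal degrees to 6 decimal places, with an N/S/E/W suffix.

89.355139° S, 103.869722° E

φ: 21′ + 18.5″ = 21.30833′; 89 + 21.30833/60 = 89.3551389
Longitude: 52′ + 11″ = 52.18333′; 103 + 52.18333/60 = 103.8697222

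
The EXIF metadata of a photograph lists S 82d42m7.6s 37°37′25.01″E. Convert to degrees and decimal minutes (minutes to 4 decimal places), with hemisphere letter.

82° 42.1267′ S, 37° 37.4168′ E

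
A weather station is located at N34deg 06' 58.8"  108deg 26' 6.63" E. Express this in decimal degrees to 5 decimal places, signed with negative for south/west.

34.11633, 108.43518

Latitude: 34° + 6/60 + 58.8/3600 = 34 + 0.100000 + 0.016333 = 34.116333
N ⇒ keep positive
Lon: 26′ + 6.63″ = 26.11050′; 108 + 26.11050/60 = 108.435175
E → positive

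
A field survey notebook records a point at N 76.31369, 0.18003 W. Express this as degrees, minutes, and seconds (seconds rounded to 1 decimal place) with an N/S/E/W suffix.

76°18′49.3″ N, 0°10′48.1″ W

φ: whole degrees 76; 18.82140′ → 18′ and 49.284″
Lon: 0.180030 × 60 = 10.80180′ → 10′, remainder × 60 = 48.108″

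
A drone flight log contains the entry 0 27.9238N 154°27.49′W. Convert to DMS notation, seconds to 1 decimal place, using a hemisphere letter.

0°27′55.4″ N, 154°27′29.4″ W

φ: 27.92380′ → 27′ and 0.92380 × 60 = 55.428″
λ: fractional minutes 0.49000 × 60 = 29.400″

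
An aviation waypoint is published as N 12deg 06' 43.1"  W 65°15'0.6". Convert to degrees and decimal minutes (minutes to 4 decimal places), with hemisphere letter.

12° 6.7183′ N, 65° 15.0100′ W

φ: 6 + 43.1/60 = 6.718333′
Lon: seconds/60 = 0.01000; minutes = 15 + 0.01000 = 15.010000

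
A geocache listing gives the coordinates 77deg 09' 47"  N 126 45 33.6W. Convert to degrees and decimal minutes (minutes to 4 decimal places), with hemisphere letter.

77° 9.7833′ N, 126° 45.5600′ W

Latitude: seconds/60 = 0.78333; minutes = 9 + 0.78333 = 9.783333
λ: seconds/60 = 0.56000; minutes = 45 + 0.56000 = 45.560000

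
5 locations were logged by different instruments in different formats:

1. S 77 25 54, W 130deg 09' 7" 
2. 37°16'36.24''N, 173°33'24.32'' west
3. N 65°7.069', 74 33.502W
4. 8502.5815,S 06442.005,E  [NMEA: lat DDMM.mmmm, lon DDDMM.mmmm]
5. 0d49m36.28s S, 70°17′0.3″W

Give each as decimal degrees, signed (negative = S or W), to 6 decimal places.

Point 1:
  Lat: 77° + 25/60 + 54/3600 = 77 + 0.416667 + 0.015000 = 77.4316667
  hemisphere S, so the sign is −
  λ: 9′ + 7″ = 9.11667′; 130 + 9.11667/60 = 130.1519444
  hemisphere W, so the sign is −
Point 2:
  Lat: 16′ + 36.24″ = 16.60400′; 37 + 16.60400/60 = 37.2767333
  N → positive
  Longitude: 33′ + 24.32″ = 33.40533′; 173 + 33.40533/60 = 173.5567556
  W ⇒ negate
Point 3:
  Latitude: 7.069′ = 0.117817°; total 65.1178167
  N ⇒ keep positive
  λ: 33.502′ = 0.558367°; total 74.5583667
  hemisphere W, so the sign is −
Point 4:
  Latitude: degrees = first 2 digits = 85, minutes = 2.5815; 85 + 2.5815/60 = 85.0430250
  S → negative
  Lon: degrees = first 3 digits = 64, minutes = 42.005; 64 + 42.005/60 = 64.7000833
  E ⇒ keep positive
Point 5:
  Latitude: 0° + 49/60 + 36.28/3600 = 0 + 0.816667 + 0.010078 = 0.8267444
  S → negative
  Lon: 70° + 17/60 + 0.3/3600 = 70 + 0.283333 + 0.000083 = 70.2834167
  hemisphere W, so the sign is −

1. -77.431667, -130.151944
2. 37.276733, -173.556756
3. 65.117817, -74.558367
4. -85.043025, 64.700083
5. -0.826744, -70.283417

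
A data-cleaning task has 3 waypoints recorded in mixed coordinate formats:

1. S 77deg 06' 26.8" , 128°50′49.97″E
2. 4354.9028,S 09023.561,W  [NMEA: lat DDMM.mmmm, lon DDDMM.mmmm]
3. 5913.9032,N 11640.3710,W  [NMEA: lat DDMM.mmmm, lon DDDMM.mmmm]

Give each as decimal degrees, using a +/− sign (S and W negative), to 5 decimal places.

1. -77.10744, 128.84721
2. -43.91505, -90.39268
3. 59.23172, -116.67285

Point 1:
  φ: 6′ + 26.8″ = 6.44667′; 77 + 6.44667/60 = 77.107444
  S → negative
  Longitude: 128° + 50/60 + 49.97/3600 = 128 + 0.833333 + 0.013881 = 128.847214
  E ⇒ keep positive
Point 2:
  φ: degrees = first 2 digits = 43, minutes = 54.9028; 43 + 54.9028/60 = 43.915047
  S → negative
  Lon: degrees = first 3 digits = 90, minutes = 23.561; 90 + 23.561/60 = 90.392683
  W → negative
Point 3:
  Lat: split at 2 digits → 59° and 13.9032′; 59 + 13.9032/60 = 59.231720
  N ⇒ keep positive
  Lon: split at 3 digits → 116° and 40.371′; 116 + 40.371/60 = 116.672850
  hemisphere W, so the sign is −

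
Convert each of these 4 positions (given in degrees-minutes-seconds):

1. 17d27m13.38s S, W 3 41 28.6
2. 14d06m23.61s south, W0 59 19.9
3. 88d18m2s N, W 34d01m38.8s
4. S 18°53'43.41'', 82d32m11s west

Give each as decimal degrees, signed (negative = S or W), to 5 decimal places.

Point 1:
  Latitude: 17 + 27/60 + 13.38/3600 = 17.453717
  hemisphere S, so the sign is −
  Lon: 3° + 41/60 + 28.6/3600 = 3 + 0.683333 + 0.007944 = 3.691278
  hemisphere W, so the sign is −
Point 2:
  Latitude: 6′ + 23.61″ = 6.39350′; 14 + 6.39350/60 = 14.106558
  S ⇒ negate
  Lon: 0 + 59/60 + 19.9/3600 = 0.988861
  W ⇒ negate
Point 3:
  Latitude: 18′ + 2″ = 18.03333′; 88 + 18.03333/60 = 88.300556
  N → positive
  λ: 34 + 1/60 + 38.8/3600 = 34.027444
  hemisphere W, so the sign is −
Point 4:
  φ: 18° + 53/60 + 43.41/3600 = 18 + 0.883333 + 0.012058 = 18.895392
  S ⇒ negate
  λ: 32′ + 11″ = 32.18333′; 82 + 32.18333/60 = 82.536389
  W → negative

1. -17.45372, -3.69128
2. -14.10656, -0.98886
3. 88.30056, -34.02744
4. -18.89539, -82.53639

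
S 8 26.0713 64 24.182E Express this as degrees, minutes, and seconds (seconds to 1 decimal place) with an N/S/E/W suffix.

8°26′4.3″ S, 64°24′10.9″ E

Latitude: fractional minutes 0.07130 × 60 = 4.278″
Lon: 24.18200′ → 24′ and 0.18200 × 60 = 10.920″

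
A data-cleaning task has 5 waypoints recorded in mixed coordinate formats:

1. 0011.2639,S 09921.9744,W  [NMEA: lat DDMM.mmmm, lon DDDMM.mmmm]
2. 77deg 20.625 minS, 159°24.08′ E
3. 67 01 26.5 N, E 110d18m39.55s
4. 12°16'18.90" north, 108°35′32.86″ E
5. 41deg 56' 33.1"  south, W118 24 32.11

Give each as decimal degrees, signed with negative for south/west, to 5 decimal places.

1. -0.18773, -99.36624
2. -77.34375, 159.40133
3. 67.02403, 110.31099
4. 12.27192, 108.59246
5. -41.94253, -118.40892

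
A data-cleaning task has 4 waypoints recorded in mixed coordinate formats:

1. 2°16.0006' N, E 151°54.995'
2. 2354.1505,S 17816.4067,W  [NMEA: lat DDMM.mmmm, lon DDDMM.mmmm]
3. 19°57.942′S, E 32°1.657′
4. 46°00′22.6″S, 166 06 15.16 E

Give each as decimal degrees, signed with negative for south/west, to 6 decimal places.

1. 2.266677, 151.916583
2. -23.902508, -178.273445
3. -19.965700, 32.027617
4. -46.006278, 166.104211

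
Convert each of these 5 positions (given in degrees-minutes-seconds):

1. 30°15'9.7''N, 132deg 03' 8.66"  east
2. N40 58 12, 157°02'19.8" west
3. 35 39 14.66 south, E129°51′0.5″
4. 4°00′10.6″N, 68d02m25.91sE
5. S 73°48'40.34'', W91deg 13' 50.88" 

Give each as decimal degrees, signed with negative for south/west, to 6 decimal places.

Point 1:
  Lat: 30 + 15/60 + 9.7/3600 = 30.2526944
  N ⇒ keep positive
  λ: 3′ + 8.66″ = 3.14433′; 132 + 3.14433/60 = 132.0524056
  E → positive
Point 2:
  Lat: 40° + 58/60 + 12/3600 = 40 + 0.966667 + 0.003333 = 40.9700000
  N → positive
  Lon: 157 + 2/60 + 19.8/3600 = 157.0388333
  W ⇒ negate
Point 3:
  φ: 35° + 39/60 + 14.66/3600 = 35 + 0.650000 + 0.004072 = 35.6540722
  S → negative
  λ: 129° + 51/60 + 0.5/3600 = 129 + 0.850000 + 0.000139 = 129.8501389
  E ⇒ keep positive
Point 4:
  φ: 4 + 0/60 + 10.6/3600 = 4.0029444
  N ⇒ keep positive
  Longitude: 2′ + 25.91″ = 2.43183′; 68 + 2.43183/60 = 68.0405306
  E ⇒ keep positive
Point 5:
  Latitude: 73 + 48/60 + 40.34/3600 = 73.8112056
  S → negative
  Lon: 13′ + 50.88″ = 13.84800′; 91 + 13.84800/60 = 91.2308000
  W → negative

1. 30.252694, 132.052406
2. 40.970000, -157.038833
3. -35.654072, 129.850139
4. 4.002944, 68.040531
5. -73.811206, -91.230800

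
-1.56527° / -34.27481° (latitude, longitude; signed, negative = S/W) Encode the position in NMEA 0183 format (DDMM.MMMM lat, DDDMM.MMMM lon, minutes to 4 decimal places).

Latitude is negative → S; |value| = 1.565270
Lat: minutes = (1.565270 − 1) × 60 = 33.916200
Longitude is negative → W; |value| = 34.274810
λ: 34° + 0.274810 × 60 = 34° 16.488600′

0133.9162,S / 03416.4886,W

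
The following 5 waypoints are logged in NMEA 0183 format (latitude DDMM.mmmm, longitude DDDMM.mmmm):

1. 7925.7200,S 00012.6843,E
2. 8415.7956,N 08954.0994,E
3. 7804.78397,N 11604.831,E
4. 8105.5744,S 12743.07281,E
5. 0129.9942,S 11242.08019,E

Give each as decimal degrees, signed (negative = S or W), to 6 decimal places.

1. -79.428667, 0.211405
2. 84.263260, 89.901657
3. 78.079733, 116.080517
4. -81.092907, 127.717880
5. -1.499903, 112.701337

Point 1:
  φ: split at 2 digits → 79° and 25.72′; 79 + 25.72/60 = 79.4286667
  S → negative
  λ: degrees = first 3 digits = 0, minutes = 12.6843; 0 + 12.6843/60 = 0.2114050
  E ⇒ keep positive
Point 2:
  φ: degrees = first 2 digits = 84, minutes = 15.7956; 84 + 15.7956/60 = 84.2632600
  N → positive
  Longitude: degrees = first 3 digits = 89, minutes = 54.0994; 89 + 54.0994/60 = 89.9016567
  E → positive
Point 3:
  Lat: split at 2 digits → 78° and 4.78397′; 78 + 4.78397/60 = 78.0797328
  N ⇒ keep positive
  Longitude: degrees = first 3 digits = 116, minutes = 4.831; 116 + 4.831/60 = 116.0805167
  E ⇒ keep positive
Point 4:
  Latitude: degrees = first 2 digits = 81, minutes = 5.5744; 81 + 5.5744/60 = 81.0929067
  S ⇒ negate
  Lon: split at 3 digits → 127° and 43.07281′; 127 + 43.07281/60 = 127.7178802
  E ⇒ keep positive
Point 5:
  φ: split at 2 digits → 01° and 29.9942′; 1 + 29.9942/60 = 1.4999033
  S ⇒ negate
  λ: degrees = first 3 digits = 112, minutes = 42.08019; 112 + 42.08019/60 = 112.7013365
  E ⇒ keep positive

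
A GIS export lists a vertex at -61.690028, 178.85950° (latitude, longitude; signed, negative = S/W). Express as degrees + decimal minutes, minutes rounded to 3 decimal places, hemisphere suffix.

Latitude is negative → S; |value| = 61.690028
Latitude: minutes = (61.690028 − 61) × 60 = 41.40168
λ: fractional part 0.859500 → 51.57000 minutes

61° 41.402′ S, 178° 51.570′ E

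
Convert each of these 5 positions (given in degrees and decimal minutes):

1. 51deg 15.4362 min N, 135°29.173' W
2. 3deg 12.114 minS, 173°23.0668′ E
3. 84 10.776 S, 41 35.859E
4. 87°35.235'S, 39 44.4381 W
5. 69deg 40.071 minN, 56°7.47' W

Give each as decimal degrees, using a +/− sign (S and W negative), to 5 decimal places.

1. 51.25727, -135.48622
2. -3.20190, 173.38445
3. -84.17960, 41.59765
4. -87.58725, -39.74064
5. 69.66785, -56.12450

Point 1:
  φ: 15.4362′ = 0.257270°; total 51.257270
  N ⇒ keep positive
  Lon: 135 + 29.173/60 = 135.486217
  W ⇒ negate
Point 2:
  Lat: 3 + 12.114/60 = 3.201900
  S → negative
  Longitude: 23.0668′ = 0.384447°; total 173.384447
  E ⇒ keep positive
Point 3:
  φ: 84 + 10.776/60 = 84.179600
  S ⇒ negate
  Lon: 35.859′ = 0.597650°; total 41.597650
  E → positive
Point 4:
  Lat: 87 + 35.235/60 = 87.587250
  S → negative
  Longitude: 39 + 44.4381/60 = 39.740635
  W → negative
Point 5:
  Lat: 69 + 40.071/60 = 69.667850
  N ⇒ keep positive
  Longitude: 56 + 7.47/60 = 56.124500
  hemisphere W, so the sign is −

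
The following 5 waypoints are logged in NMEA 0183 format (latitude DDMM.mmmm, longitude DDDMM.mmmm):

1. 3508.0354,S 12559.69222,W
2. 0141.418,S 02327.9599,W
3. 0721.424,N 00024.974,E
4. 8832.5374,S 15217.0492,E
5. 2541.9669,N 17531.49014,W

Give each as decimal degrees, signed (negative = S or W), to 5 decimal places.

1. -35.13392, -125.99487
2. -1.69030, -23.46600
3. 7.35707, 0.41623
4. -88.54229, 152.28415
5. 25.69945, -175.52484

Point 1:
  Latitude: degrees = first 2 digits = 35, minutes = 8.0354; 35 + 8.0354/60 = 35.133923
  S ⇒ negate
  λ: split at 3 digits → 125° and 59.69222′; 125 + 59.69222/60 = 125.994870
  hemisphere W, so the sign is −
Point 2:
  Lat: degrees = first 2 digits = 1, minutes = 41.418; 1 + 41.418/60 = 1.690300
  hemisphere S, so the sign is −
  λ: degrees = first 3 digits = 23, minutes = 27.9599; 23 + 27.9599/60 = 23.465998
  hemisphere W, so the sign is −
Point 3:
  Latitude: split at 2 digits → 07° and 21.424′; 7 + 21.424/60 = 7.357067
  N ⇒ keep positive
  λ: degrees = first 3 digits = 0, minutes = 24.974; 0 + 24.974/60 = 0.416233
  E → positive
Point 4:
  Lat: degrees = first 2 digits = 88, minutes = 32.5374; 88 + 32.5374/60 = 88.542290
  S ⇒ negate
  Lon: degrees = first 3 digits = 152, minutes = 17.0492; 152 + 17.0492/60 = 152.284153
  E ⇒ keep positive
Point 5:
  Lat: split at 2 digits → 25° and 41.9669′; 25 + 41.9669/60 = 25.699448
  N → positive
  λ: degrees = first 3 digits = 175, minutes = 31.49014; 175 + 31.49014/60 = 175.524836
  W → negative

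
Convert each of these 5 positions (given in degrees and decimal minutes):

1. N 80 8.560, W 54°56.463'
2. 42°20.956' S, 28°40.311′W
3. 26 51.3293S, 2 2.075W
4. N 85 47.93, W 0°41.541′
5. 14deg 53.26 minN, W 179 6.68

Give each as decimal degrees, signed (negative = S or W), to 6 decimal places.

Point 1:
  Latitude: 80 + 8.56/60 = 80.1426667
  N ⇒ keep positive
  Longitude: 56.463′ = 0.941050°; total 54.9410500
  W ⇒ negate
Point 2:
  φ: 42 + 20.956/60 = 42.3492667
  S ⇒ negate
  Longitude: 40.311′ = 0.671850°; total 28.6718500
  W → negative
Point 3:
  Latitude: 51.3293′ = 0.855488°; total 26.8554883
  S → negative
  Lon: 2.075′ = 0.034583°; total 2.0345833
  hemisphere W, so the sign is −
Point 4:
  Latitude: 85 + 47.93/60 = 85.7988333
  N → positive
  Lon: 0 + 41.541/60 = 0.6923500
  hemisphere W, so the sign is −
Point 5:
  Latitude: 53.26′ = 0.887667°; total 14.8876667
  N ⇒ keep positive
  Longitude: 179 + 6.68/60 = 179.1113333
  hemisphere W, so the sign is −

1. 80.142667, -54.941050
2. -42.349267, -28.671850
3. -26.855488, -2.034583
4. 85.798833, -0.692350
5. 14.887667, -179.111333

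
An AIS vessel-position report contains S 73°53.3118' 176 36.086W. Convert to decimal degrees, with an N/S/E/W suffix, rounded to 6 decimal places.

73.888530° S, 176.601433° W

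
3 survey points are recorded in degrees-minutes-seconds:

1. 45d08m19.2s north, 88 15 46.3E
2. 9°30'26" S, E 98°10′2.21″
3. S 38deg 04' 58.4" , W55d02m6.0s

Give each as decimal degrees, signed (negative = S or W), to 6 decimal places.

Point 1:
  Lat: 8′ + 19.2″ = 8.32000′; 45 + 8.32000/60 = 45.1386667
  N → positive
  Lon: 15′ + 46.3″ = 15.77167′; 88 + 15.77167/60 = 88.2628611
  E → positive
Point 2:
  φ: 9 + 30/60 + 26/3600 = 9.5072222
  S ⇒ negate
  λ: 98 + 10/60 + 2.21/3600 = 98.1672806
  E ⇒ keep positive
Point 3:
  Latitude: 38° + 4/60 + 58.4/3600 = 38 + 0.066667 + 0.016222 = 38.0828889
  hemisphere S, so the sign is −
  Longitude: 55 + 2/60 + 6/3600 = 55.0350000
  W ⇒ negate

1. 45.138667, 88.262861
2. -9.507222, 98.167281
3. -38.082889, -55.035000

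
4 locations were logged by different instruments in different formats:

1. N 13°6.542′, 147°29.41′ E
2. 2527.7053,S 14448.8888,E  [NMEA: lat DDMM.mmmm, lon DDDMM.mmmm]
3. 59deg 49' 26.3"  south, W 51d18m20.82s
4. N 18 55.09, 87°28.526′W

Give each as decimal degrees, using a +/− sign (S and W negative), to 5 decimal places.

1. 13.10903, 147.49017
2. -25.46176, 144.81481
3. -59.82397, -51.30578
4. 18.91817, -87.47543

Point 1:
  Lat: 13 + 6.542/60 = 13.109033
  N ⇒ keep positive
  λ: 147 + 29.41/60 = 147.490167
  E ⇒ keep positive
Point 2:
  Latitude: split at 2 digits → 25° and 27.7053′; 25 + 27.7053/60 = 25.461755
  hemisphere S, so the sign is −
  Longitude: split at 3 digits → 144° and 48.8888′; 144 + 48.8888/60 = 144.814813
  E → positive
Point 3:
  Latitude: 49′ + 26.3″ = 49.43833′; 59 + 49.43833/60 = 59.823972
  hemisphere S, so the sign is −
  Lon: 18′ + 20.82″ = 18.34700′; 51 + 18.34700/60 = 51.305783
  hemisphere W, so the sign is −
Point 4:
  Latitude: 18 + 55.09/60 = 18.918167
  N ⇒ keep positive
  Longitude: 87 + 28.526/60 = 87.475433
  hemisphere W, so the sign is −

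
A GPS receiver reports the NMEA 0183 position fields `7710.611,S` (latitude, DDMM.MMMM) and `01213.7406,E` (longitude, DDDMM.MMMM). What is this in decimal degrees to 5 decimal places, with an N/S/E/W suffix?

77.17685° S, 12.22901° E

Latitude: split at 2 digits → 77° and 10.611′; 77 + 10.611/60 = 77.176850
λ: split at 3 digits → 012° and 13.7406′; 12 + 13.7406/60 = 12.229010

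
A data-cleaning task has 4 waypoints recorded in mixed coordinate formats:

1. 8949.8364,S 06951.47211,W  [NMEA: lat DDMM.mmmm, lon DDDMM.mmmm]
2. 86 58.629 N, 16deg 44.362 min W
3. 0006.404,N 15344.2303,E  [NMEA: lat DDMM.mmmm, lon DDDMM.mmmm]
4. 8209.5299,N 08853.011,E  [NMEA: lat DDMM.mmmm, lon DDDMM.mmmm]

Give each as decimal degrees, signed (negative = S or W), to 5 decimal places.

Point 1:
  Latitude: degrees = first 2 digits = 89, minutes = 49.8364; 89 + 49.8364/60 = 89.830607
  S ⇒ negate
  λ: degrees = first 3 digits = 69, minutes = 51.47211; 69 + 51.47211/60 = 69.857869
  W ⇒ negate
Point 2:
  φ: 86 + 58.629/60 = 86.977150
  N → positive
  λ: 16 + 44.362/60 = 16.739367
  W ⇒ negate
Point 3:
  φ: degrees = first 2 digits = 0, minutes = 6.404; 0 + 6.404/60 = 0.106733
  N ⇒ keep positive
  Lon: degrees = first 3 digits = 153, minutes = 44.2303; 153 + 44.2303/60 = 153.737172
  E ⇒ keep positive
Point 4:
  φ: degrees = first 2 digits = 82, minutes = 9.5299; 82 + 9.5299/60 = 82.158832
  N ⇒ keep positive
  Longitude: split at 3 digits → 088° and 53.011′; 88 + 53.011/60 = 88.883517
  E ⇒ keep positive

1. -89.83061, -69.85787
2. 86.97715, -16.73937
3. 0.10673, 153.73717
4. 82.15883, 88.88352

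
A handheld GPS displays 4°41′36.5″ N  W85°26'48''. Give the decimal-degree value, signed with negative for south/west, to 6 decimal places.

Latitude: 41′ + 36.5″ = 41.60833′; 4 + 41.60833/60 = 4.6934722
N → positive
Lon: 85 + 26/60 + 48/3600 = 85.4466667
W → negative

4.693472, -85.446667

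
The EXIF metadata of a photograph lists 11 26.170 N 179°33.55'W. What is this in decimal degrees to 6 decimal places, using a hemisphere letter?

φ: 26.17′ = 0.436167°; total 11.4361667
Longitude: 33.55′ = 0.559167°; total 179.5591667

11.436167° N, 179.559167° W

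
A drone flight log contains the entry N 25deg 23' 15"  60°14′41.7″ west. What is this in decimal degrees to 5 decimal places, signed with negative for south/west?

φ: 23′ + 15″ = 23.25000′; 25 + 23.25000/60 = 25.387500
N → positive
Lon: 14′ + 41.7″ = 14.69500′; 60 + 14.69500/60 = 60.244917
hemisphere W, so the sign is −

25.38750, -60.24492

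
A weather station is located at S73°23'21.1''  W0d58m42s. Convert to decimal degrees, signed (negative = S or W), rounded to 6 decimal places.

φ: 73 + 23/60 + 21.1/3600 = 73.3891944
S ⇒ negate
Longitude: 0° + 58/60 + 42/3600 = 0 + 0.966667 + 0.011667 = 0.9783333
hemisphere W, so the sign is −

-73.389194, -0.978333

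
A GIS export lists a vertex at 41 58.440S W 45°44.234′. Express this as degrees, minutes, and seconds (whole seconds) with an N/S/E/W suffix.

41°58′26″ S, 45°44′14″ W

Lat: fractional minutes 0.44000 × 60 = 26.40″
Lon: 44.23400′ → 44′ and 0.23400 × 60 = 14.04″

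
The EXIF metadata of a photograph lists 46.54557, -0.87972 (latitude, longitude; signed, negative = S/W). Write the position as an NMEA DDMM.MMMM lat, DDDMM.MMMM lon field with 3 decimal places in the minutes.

4632.734,N / 00052.783,W

Latitude: 46° + 0.545570 × 60 = 46° 32.73420′
Longitude is negative → W; |value| = 0.879720
λ: minutes = (0.879720 − 0) × 60 = 52.78320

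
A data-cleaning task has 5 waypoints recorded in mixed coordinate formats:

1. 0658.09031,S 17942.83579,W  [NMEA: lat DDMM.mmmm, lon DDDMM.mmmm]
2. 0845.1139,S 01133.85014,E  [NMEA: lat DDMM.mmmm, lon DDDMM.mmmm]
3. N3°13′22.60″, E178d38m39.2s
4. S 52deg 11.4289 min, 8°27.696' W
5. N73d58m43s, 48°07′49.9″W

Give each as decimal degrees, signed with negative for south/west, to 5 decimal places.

1. -6.96817, -179.71393
2. -8.75190, 11.56417
3. 3.22294, 178.64422
4. -52.19048, -8.46160
5. 73.97861, -48.13053

Point 1:
  φ: split at 2 digits → 06° and 58.09031′; 6 + 58.09031/60 = 6.968172
  S → negative
  λ: degrees = first 3 digits = 179, minutes = 42.83579; 179 + 42.83579/60 = 179.713930
  W → negative
Point 2:
  Lat: split at 2 digits → 08° and 45.1139′; 8 + 45.1139/60 = 8.751898
  S → negative
  Lon: split at 3 digits → 011° and 33.85014′; 11 + 33.85014/60 = 11.564169
  E ⇒ keep positive
Point 3:
  Latitude: 3 + 13/60 + 22.6/3600 = 3.222944
  N → positive
  Lon: 178° + 38/60 + 39.2/3600 = 178 + 0.633333 + 0.010889 = 178.644222
  E → positive
Point 4:
  Latitude: 52 + 11.4289/60 = 52.190482
  S → negative
  λ: 27.696′ = 0.461600°; total 8.461600
  W ⇒ negate
Point 5:
  φ: 58′ + 43″ = 58.71667′; 73 + 58.71667/60 = 73.978611
  N ⇒ keep positive
  Lon: 48 + 7/60 + 49.9/3600 = 48.130528
  hemisphere W, so the sign is −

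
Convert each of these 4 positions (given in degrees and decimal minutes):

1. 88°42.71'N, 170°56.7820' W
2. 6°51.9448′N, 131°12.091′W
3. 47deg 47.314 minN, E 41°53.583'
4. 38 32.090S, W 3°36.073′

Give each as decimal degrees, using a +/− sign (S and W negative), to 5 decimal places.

Point 1:
  Latitude: 88 + 42.71/60 = 88.711833
  N ⇒ keep positive
  λ: 56.782′ = 0.946367°; total 170.946367
  W → negative
Point 2:
  Latitude: 6 + 51.9448/60 = 6.865747
  N ⇒ keep positive
  Longitude: 12.091′ = 0.201517°; total 131.201517
  hemisphere W, so the sign is −
Point 3:
  φ: 47.314′ = 0.788567°; total 47.788567
  N ⇒ keep positive
  Longitude: 41 + 53.583/60 = 41.893050
  E ⇒ keep positive
Point 4:
  Latitude: 38 + 32.09/60 = 38.534833
  hemisphere S, so the sign is −
  Lon: 36.073′ = 0.601217°; total 3.601217
  W ⇒ negate

1. 88.71183, -170.94637
2. 6.86575, -131.20152
3. 47.78857, 41.89305
4. -38.53483, -3.60122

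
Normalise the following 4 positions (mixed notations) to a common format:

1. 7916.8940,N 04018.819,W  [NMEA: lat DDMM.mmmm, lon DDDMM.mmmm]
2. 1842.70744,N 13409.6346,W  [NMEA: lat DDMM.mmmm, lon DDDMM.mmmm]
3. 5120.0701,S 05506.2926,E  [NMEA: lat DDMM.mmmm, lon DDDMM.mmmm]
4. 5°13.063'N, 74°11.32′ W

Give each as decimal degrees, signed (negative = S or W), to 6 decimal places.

1. 79.281567, -40.313650
2. 18.711791, -134.160577
3. -51.334502, 55.104877
4. 5.217717, -74.188667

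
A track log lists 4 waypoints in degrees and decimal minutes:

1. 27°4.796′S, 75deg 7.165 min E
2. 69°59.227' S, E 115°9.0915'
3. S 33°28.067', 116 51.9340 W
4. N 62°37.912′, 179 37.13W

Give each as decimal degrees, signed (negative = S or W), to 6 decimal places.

Point 1:
  Lat: 27 + 4.796/60 = 27.0799333
  S → negative
  Lon: 7.165′ = 0.119417°; total 75.1194167
  E → positive
Point 2:
  Latitude: 69 + 59.227/60 = 69.9871167
  hemisphere S, so the sign is −
  λ: 9.0915′ = 0.151525°; total 115.1515250
  E → positive
Point 3:
  Latitude: 33 + 28.067/60 = 33.4677833
  S → negative
  Longitude: 51.934′ = 0.865567°; total 116.8655667
  hemisphere W, so the sign is −
Point 4:
  φ: 62 + 37.912/60 = 62.6318667
  N ⇒ keep positive
  Longitude: 37.13′ = 0.618833°; total 179.6188333
  hemisphere W, so the sign is −

1. -27.079933, 75.119417
2. -69.987117, 115.151525
3. -33.467783, -116.865567
4. 62.631867, -179.618833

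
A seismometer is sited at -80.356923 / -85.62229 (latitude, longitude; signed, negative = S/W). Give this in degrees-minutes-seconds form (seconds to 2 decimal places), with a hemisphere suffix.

Latitude is negative → S; |value| = 80.356923
Latitude: 0.356923° → 21.41538′; 0.41538 × 60 = 24.9228″
Longitude is negative → W; |value| = 85.622290
Longitude: 0.622290° → 37.33740′; 0.33740 × 60 = 20.2440″

80°21′24.92″ S, 85°37′20.24″ W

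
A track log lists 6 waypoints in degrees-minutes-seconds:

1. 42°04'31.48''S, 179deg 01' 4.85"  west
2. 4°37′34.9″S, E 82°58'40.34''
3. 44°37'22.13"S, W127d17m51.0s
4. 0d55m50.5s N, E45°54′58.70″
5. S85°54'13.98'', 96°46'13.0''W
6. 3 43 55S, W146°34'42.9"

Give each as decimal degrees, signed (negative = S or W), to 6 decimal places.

Point 1:
  Lat: 42 + 4/60 + 31.48/3600 = 42.0754111
  S → negative
  Lon: 179° + 1/60 + 4.85/3600 = 179 + 0.016667 + 0.001347 = 179.0180139
  W → negative
Point 2:
  φ: 37′ + 34.9″ = 37.58167′; 4 + 37.58167/60 = 4.6263611
  S ⇒ negate
  λ: 58′ + 40.34″ = 58.67233′; 82 + 58.67233/60 = 82.9778722
  E ⇒ keep positive
Point 3:
  Lat: 44° + 37/60 + 22.13/3600 = 44 + 0.616667 + 0.006147 = 44.6228139
  S ⇒ negate
  λ: 127° + 17/60 + 51/3600 = 127 + 0.283333 + 0.014167 = 127.2975000
  W → negative
Point 4:
  Latitude: 55′ + 50.5″ = 55.84167′; 0 + 55.84167/60 = 0.9306944
  N → positive
  λ: 45 + 54/60 + 58.7/3600 = 45.9163056
  E ⇒ keep positive
Point 5:
  Lat: 54′ + 13.98″ = 54.23300′; 85 + 54.23300/60 = 85.9038833
  S → negative
  Lon: 96° + 46/60 + 13/3600 = 96 + 0.766667 + 0.003611 = 96.7702778
  W → negative
Point 6:
  φ: 3° + 43/60 + 55/3600 = 3 + 0.716667 + 0.015278 = 3.7319444
  S ⇒ negate
  λ: 146° + 34/60 + 42.9/3600 = 146 + 0.566667 + 0.011917 = 146.5785833
  W ⇒ negate

1. -42.075411, -179.018014
2. -4.626361, 82.977872
3. -44.622814, -127.297500
4. 0.930694, 45.916306
5. -85.903883, -96.770278
6. -3.731944, -146.578583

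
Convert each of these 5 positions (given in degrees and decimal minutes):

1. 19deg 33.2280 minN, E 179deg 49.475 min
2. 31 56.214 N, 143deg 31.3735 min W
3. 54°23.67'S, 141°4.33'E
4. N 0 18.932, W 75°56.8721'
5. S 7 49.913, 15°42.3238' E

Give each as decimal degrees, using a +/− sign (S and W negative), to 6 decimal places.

1. 19.553800, 179.824583
2. 31.936900, -143.522892
3. -54.394500, 141.072167
4. 0.315533, -75.947868
5. -7.831883, 15.705397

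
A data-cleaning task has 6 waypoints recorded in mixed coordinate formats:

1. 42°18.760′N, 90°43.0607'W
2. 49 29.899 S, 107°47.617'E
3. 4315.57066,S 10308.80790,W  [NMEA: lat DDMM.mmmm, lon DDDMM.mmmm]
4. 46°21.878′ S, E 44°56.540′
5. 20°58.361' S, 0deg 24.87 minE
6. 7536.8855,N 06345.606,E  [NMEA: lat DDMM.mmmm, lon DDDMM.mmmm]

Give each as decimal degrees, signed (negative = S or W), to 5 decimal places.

1. 42.31267, -90.71768
2. -49.49832, 107.79362
3. -43.25951, -103.14680
4. -46.36463, 44.94233
5. -20.97268, 0.41450
6. 75.61476, 63.76010

Point 1:
  φ: 42 + 18.76/60 = 42.312667
  N ⇒ keep positive
  λ: 43.0607′ = 0.717678°; total 90.717678
  W → negative
Point 2:
  Latitude: 49 + 29.899/60 = 49.498317
  S ⇒ negate
  Longitude: 107 + 47.617/60 = 107.793617
  E → positive
Point 3:
  Latitude: split at 2 digits → 43° and 15.57066′; 43 + 15.57066/60 = 43.259511
  S ⇒ negate
  Longitude: degrees = first 3 digits = 103, minutes = 8.8079; 103 + 8.8079/60 = 103.146798
  hemisphere W, so the sign is −
Point 4:
  Lat: 46 + 21.878/60 = 46.364633
  hemisphere S, so the sign is −
  Lon: 56.54′ = 0.942333°; total 44.942333
  E ⇒ keep positive
Point 5:
  φ: 20 + 58.361/60 = 20.972683
  hemisphere S, so the sign is −
  Lon: 0 + 24.87/60 = 0.414500
  E → positive
Point 6:
  φ: degrees = first 2 digits = 75, minutes = 36.8855; 75 + 36.8855/60 = 75.614758
  N → positive
  λ: degrees = first 3 digits = 63, minutes = 45.606; 63 + 45.606/60 = 63.760100
  E ⇒ keep positive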